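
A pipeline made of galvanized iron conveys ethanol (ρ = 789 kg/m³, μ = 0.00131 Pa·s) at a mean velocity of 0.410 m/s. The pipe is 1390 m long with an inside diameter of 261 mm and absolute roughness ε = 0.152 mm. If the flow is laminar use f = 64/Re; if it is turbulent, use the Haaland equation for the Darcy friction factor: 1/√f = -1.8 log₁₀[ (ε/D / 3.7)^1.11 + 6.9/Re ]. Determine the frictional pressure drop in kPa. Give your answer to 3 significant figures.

Reynolds number Re = ρVD/μ = 789 · 0.41 · 0.261 / 0.00131 = 6.445e+04.
Re > 4000 → turbulent. Relative roughness ε/D = 0.000152/0.261 = 0.000582. Haaland: 1/√f = -1.8 log₁₀[(0.000582/3.7)^1.11 + 6.9/6.445e+04] = -1.8 log₁₀[6.01e-05 + 0.000107] = 6.799, so f = 0.02164.
Darcy-Weisbach: ΔP = f(L/D)(ρV²/2) = 0.02164·(1390/0.261)·(789·0.41²/2) = 0.02164·5326·66.32 = 7641 Pa.
ΔP = 7641 Pa = 7.64 kPa.

ΔP ≈ 7.64 kPa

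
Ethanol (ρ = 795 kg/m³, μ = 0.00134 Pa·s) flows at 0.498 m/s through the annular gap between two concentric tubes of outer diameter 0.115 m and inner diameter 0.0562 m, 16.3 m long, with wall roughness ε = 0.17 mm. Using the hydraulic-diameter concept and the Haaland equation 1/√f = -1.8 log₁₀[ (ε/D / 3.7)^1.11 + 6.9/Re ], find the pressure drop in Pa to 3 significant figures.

Hydraulic diameter D_h = 4A/P = D_o - D_i = 0.115 - 0.0562 = 0.0588 m.
Re = ρVD_h/μ = 795·0.498·0.0588/0.00134 = 1.737e+04.
ε/D_h = 0.00017/0.0588 = 0.00289; Haaland gives 1/√f = -1.8 log₁₀[0.000356+0.000397] = 5.622, so f = 0.03164.
ΔP = f(L/D_h)(ρV²/2) = 0.03164·16.3/0.0588·98.58 = 864.6 Pa.

ΔP ≈ 865 Pa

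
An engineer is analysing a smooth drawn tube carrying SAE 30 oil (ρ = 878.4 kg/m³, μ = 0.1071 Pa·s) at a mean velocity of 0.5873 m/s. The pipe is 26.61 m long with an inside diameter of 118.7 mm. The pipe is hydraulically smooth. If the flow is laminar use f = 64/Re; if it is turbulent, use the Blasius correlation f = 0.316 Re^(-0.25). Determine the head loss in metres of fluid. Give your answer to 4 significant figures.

h_f ≈ 0.4411 m

Reynolds number Re = ρVD/μ = 878.4 · 0.5873 · 0.1187 / 0.107 = 571.8.
Re < 2300 → laminar flow, so f = 64/Re = 64/571.8 = 0.1119 (the turbulent correlation is not needed).
Darcy-Weisbach: ΔP = f(L/D)(ρV²/2) = 0.1119·(26.61/0.1187)·(878.4·0.5873²/2) = 0.1119·224.2·151.5 = 3801 Pa.
Head loss h_f = ΔP/(ρg) = 3801/(878.4·9.81) = 0.4411 m.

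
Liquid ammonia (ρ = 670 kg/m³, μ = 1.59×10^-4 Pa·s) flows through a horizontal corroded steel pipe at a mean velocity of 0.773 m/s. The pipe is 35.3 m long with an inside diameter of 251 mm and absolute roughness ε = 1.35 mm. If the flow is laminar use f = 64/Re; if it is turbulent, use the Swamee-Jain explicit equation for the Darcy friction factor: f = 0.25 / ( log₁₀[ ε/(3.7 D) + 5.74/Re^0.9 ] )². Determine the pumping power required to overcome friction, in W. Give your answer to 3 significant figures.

Reynolds number Re = ρVD/μ = 670 · 0.773 · 0.251 / 0.000159 = 8.176e+05.
Re > 4000 → turbulent. Relative roughness ε/D = 0.00135/0.251 = 0.00538. Swamee-Jain: f = 0.25/(log₁₀[0.00538/3.7 + 5.74/8.176e+05^0.9])² = 0.25/(log₁₀[0.00145 + 2.74e-05])² = 0.25/(-2.829)² = 0.03123.
Darcy-Weisbach: ΔP = f(L/D)(ρV²/2) = 0.03123·(35.3/0.251)·(670·0.773²/2) = 0.03123·140.6·200.2 = 879.1 Pa.
Q = V·A = 0.773·0.04948 = 0.03825 m³/s.
Pumping power P = QΔP = 0.03825·879.1 = 33.63 W = 33.6 W.

P ≈ 33.6 W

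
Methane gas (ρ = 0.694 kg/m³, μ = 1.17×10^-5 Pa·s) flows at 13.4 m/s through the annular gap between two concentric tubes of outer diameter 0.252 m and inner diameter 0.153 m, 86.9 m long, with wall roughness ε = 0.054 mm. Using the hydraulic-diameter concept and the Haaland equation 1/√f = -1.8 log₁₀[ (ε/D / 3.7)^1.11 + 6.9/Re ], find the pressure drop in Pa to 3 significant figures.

Hydraulic diameter D_h = 4A/P = D_o - D_i = 0.252 - 0.153 = 0.099 m.
Re = ρVD_h/μ = 0.694·13.4·0.099/1.17e-05 = 7.869e+04.
ε/D_h = 5.4e-05/0.099 = 0.000545; Haaland gives 1/√f = -1.8 log₁₀[5.59e-05+8.77e-05] = 6.917, so f = 0.0209.
ΔP = f(L/D_h)(ρV²/2) = 0.0209·86.9/0.099·62.31 = 1143 Pa.

ΔP ≈ 1140 Pa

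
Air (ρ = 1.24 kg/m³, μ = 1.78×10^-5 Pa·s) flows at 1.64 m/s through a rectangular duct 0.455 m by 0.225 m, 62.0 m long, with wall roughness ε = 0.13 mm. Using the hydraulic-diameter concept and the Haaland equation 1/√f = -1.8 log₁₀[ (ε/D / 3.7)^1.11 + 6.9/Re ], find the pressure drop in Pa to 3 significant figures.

ΔP ≈ 8.12 Pa

Hydraulic diameter D_h = 4A/P = 4·(0.455·0.225)/(2·(0.455+0.225)) = 0.4095/1.36 = 0.3011 m.
Re = ρVD_h/μ = 1.24·1.64·0.3011/1.78e-05 = 3.44e+04.
ε/D_h = 0.00013/0.3011 = 0.000432; Haaland gives 1/√f = -1.8 log₁₀[4.31e-05+0.000201] = 6.504, so f = 0.02364.
ΔP = f(L/D_h)(ρV²/2) = 0.02364·62/0.3011·1.668 = 8.118 Pa.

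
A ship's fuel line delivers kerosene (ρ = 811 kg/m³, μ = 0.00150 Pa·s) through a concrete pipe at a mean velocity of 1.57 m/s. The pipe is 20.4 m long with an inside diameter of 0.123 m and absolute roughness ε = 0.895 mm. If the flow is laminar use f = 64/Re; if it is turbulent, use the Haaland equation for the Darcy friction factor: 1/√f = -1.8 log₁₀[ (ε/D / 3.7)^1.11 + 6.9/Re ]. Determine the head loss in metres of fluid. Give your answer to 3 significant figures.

h_f ≈ 0.726 m

Reynolds number Re = ρVD/μ = 811 · 1.57 · 0.123 / 0.0015 = 1.044e+05.
Re > 4000 → turbulent. Relative roughness ε/D = 0.000895/0.123 = 0.00728. Haaland: 1/√f = -1.8 log₁₀[(0.00728/3.7)^1.11 + 6.9/1.044e+05] = -1.8 log₁₀[0.000991 + 6.61e-05] = 5.357, so f = 0.03485.
Darcy-Weisbach: ΔP = f(L/D)(ρV²/2) = 0.03485·(20.4/0.123)·(811·1.57²/2) = 0.03485·165.9·999.5 = 5777 Pa.
Head loss h_f = ΔP/(ρg) = 5777/(811·9.81) = 0.726 m.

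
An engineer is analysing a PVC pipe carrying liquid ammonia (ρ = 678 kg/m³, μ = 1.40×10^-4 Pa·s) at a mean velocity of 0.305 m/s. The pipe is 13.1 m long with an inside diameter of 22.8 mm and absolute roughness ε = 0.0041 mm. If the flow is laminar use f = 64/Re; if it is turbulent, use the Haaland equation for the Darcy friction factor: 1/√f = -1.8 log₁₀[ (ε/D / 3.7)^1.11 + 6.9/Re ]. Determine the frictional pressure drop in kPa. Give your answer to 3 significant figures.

Reynolds number Re = ρVD/μ = 678 · 0.305 · 0.0228 / 0.00014 = 3.368e+04.
Re > 4000 → turbulent. Relative roughness ε/D = 4.1e-06/0.0228 = 0.00018. Haaland: 1/√f = -1.8 log₁₀[(0.00018/3.7)^1.11 + 6.9/3.368e+04] = -1.8 log₁₀[1.63e-05 + 0.000205] = 6.579, so f = 0.0231.
Darcy-Weisbach: ΔP = f(L/D)(ρV²/2) = 0.0231·(13.1/0.0228)·(678·0.305²/2) = 0.0231·574.6·31.54 = 418.6 Pa.
ΔP = 418.6 Pa = 0.419 kPa.

ΔP ≈ 0.419 kPa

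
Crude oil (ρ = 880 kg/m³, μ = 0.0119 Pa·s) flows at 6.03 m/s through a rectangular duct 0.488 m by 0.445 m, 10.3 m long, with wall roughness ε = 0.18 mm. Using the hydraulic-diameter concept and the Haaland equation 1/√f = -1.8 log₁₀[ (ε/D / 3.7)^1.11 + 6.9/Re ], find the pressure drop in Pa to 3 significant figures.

ΔP ≈ 6350 Pa

Hydraulic diameter D_h = 4A/P = 4·(0.488·0.445)/(2·(0.488+0.445)) = 0.8686/1.866 = 0.4655 m.
Re = ρVD_h/μ = 880·6.03·0.4655/0.0119 = 2.076e+05.
ε/D_h = 0.00018/0.4655 = 0.000387; Haaland gives 1/√f = -1.8 log₁₀[3.81e-05+3.32e-05] = 7.464, so f = 0.01795.
ΔP = f(L/D_h)(ρV²/2) = 0.01795·10.3/0.4655·1.6e+04 = 6355 Pa.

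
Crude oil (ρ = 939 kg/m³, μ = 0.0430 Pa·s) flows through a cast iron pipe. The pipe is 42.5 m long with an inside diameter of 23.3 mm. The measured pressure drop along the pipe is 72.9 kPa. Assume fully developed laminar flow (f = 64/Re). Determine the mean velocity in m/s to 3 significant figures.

For laminar flow, f = 64/Re with Re = ρVD/μ, so Darcy-Weisbach reduces to ΔP = 32μLV/D². Solving for V: V = ΔP·D²/(32μL) = 7.29e+04·(0.0233)²/(32·0.043·42.5) = 0.6768 m/s.
Check: Re = ρVD/μ = 939·0.6768·0.0233/0.043 = 344.3 < 2300, so the laminar assumption holds.

V ≈ 0.677 m/s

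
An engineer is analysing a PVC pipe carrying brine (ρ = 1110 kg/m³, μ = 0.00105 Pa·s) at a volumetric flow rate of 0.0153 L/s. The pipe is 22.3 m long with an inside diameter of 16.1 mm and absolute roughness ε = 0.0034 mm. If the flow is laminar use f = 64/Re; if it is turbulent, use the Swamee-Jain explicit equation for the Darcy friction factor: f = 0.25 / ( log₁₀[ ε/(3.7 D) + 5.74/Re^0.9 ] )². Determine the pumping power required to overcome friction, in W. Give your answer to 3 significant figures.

Q = 0.0153 L/s = 0.0153/1000 = 1.53e-05 m³/s.
Cross-sectional area A = πD²/4 = π(0.0161)²/4 = 0.0002036 m²; mean velocity V = Q/A = 1.53e-05/0.0002036 = 0.07515 m/s.
Reynolds number Re = ρVD/μ = 1110 · 0.07515 · 0.0161 / 0.00105 = 1279.
Re < 2300 → laminar flow, so f = 64/Re = 64/1279 = 0.05003 (the turbulent correlation is not needed).
Darcy-Weisbach: ΔP = f(L/D)(ρV²/2) = 0.05003·(22.3/0.0161)·(1110·0.07515²/2) = 0.05003·1385·3.135 = 217.2 Pa.
Pumping power P = QΔP = 1.53e-05·217.2 = 0.003324 W = 0.00332 W.

P ≈ 0.00332 W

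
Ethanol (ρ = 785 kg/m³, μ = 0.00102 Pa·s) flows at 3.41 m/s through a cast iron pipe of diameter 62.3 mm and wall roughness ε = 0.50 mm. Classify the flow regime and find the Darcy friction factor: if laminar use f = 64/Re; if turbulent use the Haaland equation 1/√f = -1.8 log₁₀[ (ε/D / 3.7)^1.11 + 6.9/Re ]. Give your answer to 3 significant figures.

Re = ρVD/μ = 785·3.41·0.0623/0.00102 = 1.635e+05.
Re > 4000 → turbulent. ε/D = 0.0005/0.0623 = 0.00803; Haaland: 1/√f = -1.8 log₁₀[0.0011 + 4.22e-05] = 5.293, so f = 0.0357.

f ≈ 0.0357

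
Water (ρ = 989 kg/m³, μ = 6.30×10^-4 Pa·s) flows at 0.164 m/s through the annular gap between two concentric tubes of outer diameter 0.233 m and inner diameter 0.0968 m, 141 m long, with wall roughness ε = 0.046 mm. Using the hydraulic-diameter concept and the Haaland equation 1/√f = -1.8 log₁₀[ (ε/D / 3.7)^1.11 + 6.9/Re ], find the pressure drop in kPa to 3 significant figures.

ΔP ≈ 0.321 kPa

Hydraulic diameter D_h = 4A/P = D_o - D_i = 0.233 - 0.0968 = 0.1362 m.
Re = ρVD_h/μ = 989·0.164·0.1362/0.00063 = 3.507e+04.
ε/D_h = 4.6e-05/0.1362 = 0.000338; Haaland gives 1/√f = -1.8 log₁₀[3.28e-05+0.000197] = 6.55, so f = 0.02331.
ΔP = f(L/D_h)(ρV²/2) = 0.02331·141/0.1362·13.3 = 320.9 Pa.
ΔP = 0.321 kPa.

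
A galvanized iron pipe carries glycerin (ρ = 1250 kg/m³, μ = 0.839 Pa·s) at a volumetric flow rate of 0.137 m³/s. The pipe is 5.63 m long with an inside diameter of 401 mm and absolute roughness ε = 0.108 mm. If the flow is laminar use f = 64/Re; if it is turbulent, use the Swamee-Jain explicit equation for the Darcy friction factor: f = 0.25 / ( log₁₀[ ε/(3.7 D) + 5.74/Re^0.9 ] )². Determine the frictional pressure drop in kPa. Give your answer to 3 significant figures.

Cross-sectional area A = πD²/4 = π(0.401)²/4 = 0.1263 m²; mean velocity V = Q/A = 0.137/0.1263 = 1.085 m/s.
Reynolds number Re = ρVD/μ = 1250 · 1.085 · 0.401 / 0.839 = 648.1.
Re < 2300 → laminar flow, so f = 64/Re = 64/648.1 = 0.09875 (the turbulent correlation is not needed).
Darcy-Weisbach: ΔP = f(L/D)(ρV²/2) = 0.09875·(5.63/0.401)·(1250·1.085²/2) = 0.09875·14.04·735.5 = 1020 Pa.
ΔP = 1020 Pa = 1.02 kPa.

ΔP ≈ 1.02 kPa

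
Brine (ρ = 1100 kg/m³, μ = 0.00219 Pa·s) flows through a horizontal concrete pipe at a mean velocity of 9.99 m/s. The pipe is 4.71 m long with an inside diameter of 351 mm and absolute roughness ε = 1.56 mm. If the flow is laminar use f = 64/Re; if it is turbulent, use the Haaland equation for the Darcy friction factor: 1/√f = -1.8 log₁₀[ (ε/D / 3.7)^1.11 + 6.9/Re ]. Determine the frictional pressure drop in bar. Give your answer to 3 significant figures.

ΔP ≈ 0.217 bar

Reynolds number Re = ρVD/μ = 1100 · 9.99 · 0.351 / 0.00219 = 1.761e+06.
Re > 4000 → turbulent. Relative roughness ε/D = 0.00156/0.351 = 0.00444. Haaland: 1/√f = -1.8 log₁₀[(0.00444/3.7)^1.11 + 6.9/1.761e+06] = -1.8 log₁₀[0.000573 + 3.92e-06] = 5.83, so f = 0.02943.
Darcy-Weisbach: ΔP = f(L/D)(ρV²/2) = 0.02943·(4.71/0.351)·(1100·9.99²/2) = 0.02943·13.42·5.489e+04 = 2.167e+04 Pa.
ΔP = 2.167e+04 Pa = 0.217 bar.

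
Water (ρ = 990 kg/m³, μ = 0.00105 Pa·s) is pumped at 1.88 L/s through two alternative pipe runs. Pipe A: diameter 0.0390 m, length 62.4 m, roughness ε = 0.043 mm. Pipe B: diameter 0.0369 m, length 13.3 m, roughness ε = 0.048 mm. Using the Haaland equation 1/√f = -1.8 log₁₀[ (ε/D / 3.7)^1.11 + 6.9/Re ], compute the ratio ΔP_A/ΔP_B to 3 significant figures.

ΔP_A/ΔP_B ≈ 3.50

Pipe A: V = Q/A = 0.00188/0.001195 = 1.574 m/s; Re = 5.787e+04; ε/D = 0.0011; Haaland → f = 0.02358; ΔP_A = f(L/D)(ρV²/2) = 4.626e+04 Pa.
Pipe B: V = Q/A = 0.00188/0.001069 = 1.758 m/s; Re = 6.116e+04; ε/D = 0.0013; Haaland → f = 0.024; ΔP_B = f(L/D)(ρV²/2) = 1.323e+04 Pa.
ΔP_A/ΔP_B = 4.626e+04/1.323e+04 = 3.50.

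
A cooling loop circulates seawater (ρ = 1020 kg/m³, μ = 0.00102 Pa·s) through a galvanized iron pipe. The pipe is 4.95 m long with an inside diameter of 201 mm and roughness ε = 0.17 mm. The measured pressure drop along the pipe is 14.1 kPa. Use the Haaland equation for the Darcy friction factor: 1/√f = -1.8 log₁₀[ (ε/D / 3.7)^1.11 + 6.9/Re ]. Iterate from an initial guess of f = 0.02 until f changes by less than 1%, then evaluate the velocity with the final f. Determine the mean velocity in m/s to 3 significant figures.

Rearranging Darcy-Weisbach: V = √(2·ΔP·D/(f·L·ρ)). With ε/D = 0.00017/0.201 = 0.000846, iterate starting from f = 0.02:
  f = 0.02 → V = √(2·1.41e+04·0.201/(0.02·4.95·1020)) = 7.492 m/s; Re = ρVD/μ = 1.506e+06; f → 0.0191
  f = 0.0191 → V = 7.667 m/s; Re = 1.541e+06; f → 0.01909
Converged (Δf/f < 1%). With the final f = 0.01909: V = √(2·1.41e+04·0.201/(0.01909·4.95·1020)) = 7.668 m/s.

V ≈ 7.67 m/s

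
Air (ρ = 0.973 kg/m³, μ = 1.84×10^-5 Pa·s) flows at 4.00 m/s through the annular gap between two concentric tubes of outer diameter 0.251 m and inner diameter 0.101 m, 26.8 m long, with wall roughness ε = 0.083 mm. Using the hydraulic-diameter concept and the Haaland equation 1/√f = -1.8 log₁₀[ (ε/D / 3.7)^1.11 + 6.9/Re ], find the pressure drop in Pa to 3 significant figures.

ΔP ≈ 33.8 Pa

Hydraulic diameter D_h = 4A/P = D_o - D_i = 0.251 - 0.101 = 0.15 m.
Re = ρVD_h/μ = 0.973·4·0.15/1.84e-05 = 3.173e+04.
ε/D_h = 8.3e-05/0.15 = 0.000553; Haaland gives 1/√f = -1.8 log₁₀[5.68e-05+0.000217] = 6.411, so f = 0.02433.
ΔP = f(L/D_h)(ρV²/2) = 0.02433·26.8/0.15·7.784 = 33.83 Pa.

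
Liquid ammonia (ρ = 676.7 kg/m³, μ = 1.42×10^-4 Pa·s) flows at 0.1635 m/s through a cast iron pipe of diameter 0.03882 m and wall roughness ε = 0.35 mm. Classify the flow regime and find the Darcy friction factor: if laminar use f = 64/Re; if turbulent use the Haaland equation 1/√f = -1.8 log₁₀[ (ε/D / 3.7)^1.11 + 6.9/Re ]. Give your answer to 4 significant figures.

Re = ρVD/μ = 676.7·0.1635·0.03882/0.000142 = 3.025e+04.
Re > 4000 → turbulent. ε/D = 0.00035/0.03882 = 0.00902; Haaland: 1/√f = -1.8 log₁₀[0.00126 + 0.000228] = 5.091, so f = 0.03859.

f ≈ 0.03859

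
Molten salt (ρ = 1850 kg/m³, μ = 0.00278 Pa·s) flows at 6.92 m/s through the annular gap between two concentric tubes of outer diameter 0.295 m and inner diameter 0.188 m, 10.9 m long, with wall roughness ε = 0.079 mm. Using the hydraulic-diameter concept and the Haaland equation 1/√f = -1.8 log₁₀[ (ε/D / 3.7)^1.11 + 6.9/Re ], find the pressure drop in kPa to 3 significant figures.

ΔP ≈ 85.5 kPa

Hydraulic diameter D_h = 4A/P = D_o - D_i = 0.295 - 0.188 = 0.107 m.
Re = ρVD_h/μ = 1850·6.92·0.107/0.00278 = 4.927e+05.
ε/D_h = 7.9e-05/0.107 = 0.000738; Haaland gives 1/√f = -1.8 log₁₀[7.82e-05+1.4e-05] = 7.264, so f = 0.01895.
ΔP = f(L/D_h)(ρV²/2) = 0.01895·10.9/0.107·4.429e+04 = 8.552e+04 Pa.
ΔP = 85.5 kPa.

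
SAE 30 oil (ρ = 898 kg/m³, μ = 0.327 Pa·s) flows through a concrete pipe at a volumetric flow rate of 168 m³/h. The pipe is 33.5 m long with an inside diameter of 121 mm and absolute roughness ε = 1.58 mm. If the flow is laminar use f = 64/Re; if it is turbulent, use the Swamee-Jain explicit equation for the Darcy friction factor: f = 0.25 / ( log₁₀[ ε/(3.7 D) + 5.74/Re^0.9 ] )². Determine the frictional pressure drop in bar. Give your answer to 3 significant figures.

ΔP ≈ 0.972 bar

Q = 168 m³/h = 168/3600 = 0.04667 m³/s.
Cross-sectional area A = πD²/4 = π(0.121)²/4 = 0.0115 m²; mean velocity V = Q/A = 0.04667/0.0115 = 4.058 m/s.
Reynolds number Re = ρVD/μ = 898 · 4.058 · 0.121 / 0.327 = 1349.
Re < 2300 → laminar flow, so f = 64/Re = 64/1349 = 0.04746 (the turbulent correlation is not needed).
Darcy-Weisbach: ΔP = f(L/D)(ρV²/2) = 0.04746·(33.5/0.121)·(898·4.058²/2) = 0.04746·276.9·7395 = 9.717e+04 Pa.
ΔP = 9.717e+04 Pa = 0.972 bar.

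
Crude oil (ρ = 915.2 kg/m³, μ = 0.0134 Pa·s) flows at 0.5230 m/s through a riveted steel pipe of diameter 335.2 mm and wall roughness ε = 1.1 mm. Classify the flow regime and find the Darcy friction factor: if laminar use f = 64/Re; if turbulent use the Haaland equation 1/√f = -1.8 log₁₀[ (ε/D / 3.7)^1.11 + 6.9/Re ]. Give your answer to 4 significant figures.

f ≈ 0.03415

Re = ρVD/μ = 915.2·0.523·0.3352/0.0134 = 1.197e+04.
Re > 4000 → turbulent. ε/D = 0.0011/0.3352 = 0.00328; Haaland: 1/√f = -1.8 log₁₀[0.000409 + 0.000576] = 5.411, so f = 0.03415.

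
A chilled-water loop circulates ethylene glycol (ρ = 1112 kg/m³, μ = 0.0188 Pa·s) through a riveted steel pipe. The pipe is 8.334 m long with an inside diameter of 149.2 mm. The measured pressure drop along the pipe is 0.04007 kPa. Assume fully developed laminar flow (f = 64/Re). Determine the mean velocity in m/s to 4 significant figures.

V ≈ 0.1779 m/s

For laminar flow, f = 64/Re with Re = ρVD/μ, so Darcy-Weisbach reduces to ΔP = 32μLV/D². Solving for V: V = ΔP·D²/(32μL) = 40.07·(0.1492)²/(32·0.0188·8.334) = 0.1779 m/s.
Check: Re = ρVD/μ = 1112·0.1779·0.1492/0.0188 = 1570 < 2300, so the laminar assumption holds.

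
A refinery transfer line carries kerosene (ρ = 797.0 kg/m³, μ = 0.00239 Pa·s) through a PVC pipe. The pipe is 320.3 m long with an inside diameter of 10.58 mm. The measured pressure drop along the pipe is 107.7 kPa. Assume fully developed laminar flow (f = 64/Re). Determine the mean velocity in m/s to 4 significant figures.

For laminar flow, f = 64/Re with Re = ρVD/μ, so Darcy-Weisbach reduces to ΔP = 32μLV/D². Solving for V: V = ΔP·D²/(32μL) = 1.077e+05·(0.01058)²/(32·0.00239·320.3) = 0.4921 m/s.
Check: Re = ρVD/μ = 797·0.4921·0.01058/0.00239 = 1736 < 2300, so the laminar assumption holds.

V ≈ 0.4921 m/s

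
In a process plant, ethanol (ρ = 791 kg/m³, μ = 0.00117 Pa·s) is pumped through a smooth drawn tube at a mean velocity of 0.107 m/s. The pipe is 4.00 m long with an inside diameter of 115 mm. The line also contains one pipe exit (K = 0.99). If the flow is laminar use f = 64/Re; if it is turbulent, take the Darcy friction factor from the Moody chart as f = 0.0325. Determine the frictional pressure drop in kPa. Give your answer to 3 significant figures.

ΔP ≈ 0.00960 kPa

Reynolds number Re = ρVD/μ = 791 · 0.107 · 0.115 / 0.00117 = 8319.
Re > 4000 → turbulent; use the Moody-chart value f = 0.0325.
Total minor-loss coefficient ΣK = 1·0.99 = 0.99.
ΔP = [f·L/D + ΣK]·(ρV²/2) = [0.0325·4/0.115 + 0.99]·(791·0.107²/2) = [1.13 + 0.99]·4.528 = 9.601 Pa.
ΔP = 9.601 Pa = 0.00960 kPa.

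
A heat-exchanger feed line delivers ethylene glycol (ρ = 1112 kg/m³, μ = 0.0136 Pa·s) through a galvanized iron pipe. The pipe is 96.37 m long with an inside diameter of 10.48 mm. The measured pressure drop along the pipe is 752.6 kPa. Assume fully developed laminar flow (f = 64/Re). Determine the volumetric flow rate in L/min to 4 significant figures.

For laminar flow, f = 64/Re with Re = ρVD/μ, so Darcy-Weisbach reduces to ΔP = 32μLV/D². Solving for V: V = ΔP·D²/(32μL) = 7.526e+05·(0.01048)²/(32·0.0136·96.37) = 1.971 m/s.
Check: Re = ρVD/μ = 1112·1.971·0.01048/0.0136 = 1689 < 2300, so the laminar assumption holds.
Q = V·A = 1.971·(π/4·0.01048²) = 0.00017 m³/s = 10.20 L/min.

Q ≈ 10.20 L/min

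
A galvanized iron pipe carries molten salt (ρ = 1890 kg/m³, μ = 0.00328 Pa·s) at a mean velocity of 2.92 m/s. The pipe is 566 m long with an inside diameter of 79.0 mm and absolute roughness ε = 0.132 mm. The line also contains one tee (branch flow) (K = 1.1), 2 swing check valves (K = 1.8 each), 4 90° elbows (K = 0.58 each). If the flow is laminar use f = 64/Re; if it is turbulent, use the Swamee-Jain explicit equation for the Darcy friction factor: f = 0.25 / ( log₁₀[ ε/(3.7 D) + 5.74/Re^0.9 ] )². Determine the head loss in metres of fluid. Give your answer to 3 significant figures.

h_f ≈ 77.8 m

Reynolds number Re = ρVD/μ = 1890 · 2.92 · 0.079 / 0.00328 = 1.329e+05.
Re > 4000 → turbulent. Relative roughness ε/D = 0.000132/0.079 = 0.00167. Swamee-Jain: f = 0.25/(log₁₀[0.00167/3.7 + 5.74/1.329e+05^0.9])² = 0.25/(log₁₀[0.000452 + 0.00014])² = 0.25/(-3.228)² = 0.024.
Total minor-loss coefficient ΣK = 1·1.1 + 2·1.8 + 4·0.58 = 7.02.
ΔP = [f·L/D + ΣK]·(ρV²/2) = [0.024·566/0.079 + 7.02]·(1890·2.92²/2) = [171.9 + 7.02]·8057 = 1.442e+06 Pa.
Head loss h_f = ΔP/(ρg) = 1.442e+06/(1890·9.81) = 77.8 m.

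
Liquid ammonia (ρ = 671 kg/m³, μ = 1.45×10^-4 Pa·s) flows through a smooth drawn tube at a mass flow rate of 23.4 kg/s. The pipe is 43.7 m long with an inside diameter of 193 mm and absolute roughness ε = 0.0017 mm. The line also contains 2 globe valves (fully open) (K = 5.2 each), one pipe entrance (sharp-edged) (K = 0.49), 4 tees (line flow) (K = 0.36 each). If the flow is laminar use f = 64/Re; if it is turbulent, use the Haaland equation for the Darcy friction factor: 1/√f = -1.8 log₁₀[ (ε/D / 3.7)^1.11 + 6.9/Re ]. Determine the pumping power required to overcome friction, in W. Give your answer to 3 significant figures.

A = πD²/4 = π(0.193)²/4 = 0.02926 m²; mean velocity V = ṁ/(ρA) = 23.4/(671 · 0.02926) = 1.192 m/s.
Reynolds number Re = ρVD/μ = 671 · 1.192 · 0.193 / 0.000145 = 1.065e+06.
Re > 4000 → turbulent. Relative roughness ε/D = 1.7e-06/0.193 = 8.81e-06. Haaland: 1/√f = -1.8 log₁₀[(8.81e-06/3.7)^1.11 + 6.9/1.065e+06] = -1.8 log₁₀[5.73e-07 + 6.48e-06] = 9.273, so f = 0.01163.
Total minor-loss coefficient ΣK = 2·5.2 + 1·0.49 + 4·0.36 = 12.3.
ΔP = [f·L/D + ΣK]·(ρV²/2) = [0.01163·43.7/0.193 + 12.3]·(671·1.192²/2) = [2.633 + 12.3]·476.7 = 7133 Pa.
Q = ṁ/ρ = 23.4/671 = 0.03487 m³/s.
Pumping power P = QΔP = 0.03487·7133 = 248.8 W = 249 W.

P ≈ 249 W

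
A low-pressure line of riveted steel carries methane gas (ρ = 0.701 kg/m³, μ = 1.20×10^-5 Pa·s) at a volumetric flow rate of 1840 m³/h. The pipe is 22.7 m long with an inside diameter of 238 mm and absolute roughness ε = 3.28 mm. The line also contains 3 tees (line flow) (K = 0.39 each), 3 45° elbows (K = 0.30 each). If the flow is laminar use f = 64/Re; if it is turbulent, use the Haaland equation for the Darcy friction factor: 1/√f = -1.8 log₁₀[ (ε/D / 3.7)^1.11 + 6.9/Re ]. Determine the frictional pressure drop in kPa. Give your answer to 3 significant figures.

Q = 1840 m³/h = 1840/3600 = 0.5111 m³/s.
Cross-sectional area A = πD²/4 = π(0.238)²/4 = 0.04449 m²; mean velocity V = Q/A = 0.5111/0.04449 = 11.49 m/s.
Reynolds number Re = ρVD/μ = 0.701 · 11.49 · 0.238 / 1.2e-05 = 1.597e+05.
Re > 4000 → turbulent. Relative roughness ε/D = 0.00328/0.238 = 0.0138. Haaland: 1/√f = -1.8 log₁₀[(0.0138/3.7)^1.11 + 6.9/1.597e+05] = -1.8 log₁₀[0.00201 + 4.32e-05] = 4.836, so f = 0.04275.
Total minor-loss coefficient ΣK = 3·0.39 + 3·0.3 = 2.07.
ΔP = [f·L/D + ΣK]·(ρV²/2) = [0.04275·22.7/0.238 + 2.07]·(0.701·11.49²/2) = [4.078 + 2.07]·46.26 = 284.4 Pa.
ΔP = 284.4 Pa = 0.284 kPa.

ΔP ≈ 0.284 kPa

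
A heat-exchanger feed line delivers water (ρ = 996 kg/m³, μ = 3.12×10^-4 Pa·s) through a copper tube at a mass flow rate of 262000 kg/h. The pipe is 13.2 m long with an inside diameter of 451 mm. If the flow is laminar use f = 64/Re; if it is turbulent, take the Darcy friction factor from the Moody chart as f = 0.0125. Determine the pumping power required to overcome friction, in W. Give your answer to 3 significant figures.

ṁ = 262000 kg/h = 262000/3600 = 72.78 kg/s.
A = πD²/4 = π(0.451)²/4 = 0.1598 m²; mean velocity V = ṁ/(ρA) = 72.78/(996 · 0.1598) = 0.4574 m/s.
Reynolds number Re = ρVD/μ = 996 · 0.4574 · 0.451 / 0.000312 = 6.585e+05.
Re > 4000 → turbulent; use the Moody-chart value f = 0.0125.
Darcy-Weisbach: ΔP = f(L/D)(ρV²/2) = 0.0125·(13.2/0.451)·(996·0.4574²/2) = 0.0125·29.27·104.2 = 38.12 Pa.
Q = ṁ/ρ = 72.78/996 = 0.07307 m³/s.
Pumping power P = QΔP = 0.07307·38.12 = 2.785 W = 2.79 W.

P ≈ 2.79 W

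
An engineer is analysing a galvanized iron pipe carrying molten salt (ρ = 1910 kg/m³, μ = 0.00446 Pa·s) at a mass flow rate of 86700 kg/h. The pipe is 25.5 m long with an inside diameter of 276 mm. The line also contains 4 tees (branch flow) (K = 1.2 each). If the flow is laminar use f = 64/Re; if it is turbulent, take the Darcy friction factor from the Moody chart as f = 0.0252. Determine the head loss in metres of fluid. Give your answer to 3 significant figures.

h_f ≈ 0.0161 m

ṁ = 86700 kg/h = 86700/3600 = 24.08 kg/s.
A = πD²/4 = π(0.276)²/4 = 0.05983 m²; mean velocity V = ṁ/(ρA) = 24.08/(1910 · 0.05983) = 0.2108 m/s.
Reynolds number Re = ρVD/μ = 1910 · 0.2108 · 0.276 / 0.00446 = 2.491e+04.
Re > 4000 → turbulent; use the Moody-chart value f = 0.0252.
Total minor-loss coefficient ΣK = 4·1.2 = 4.8.
ΔP = [f·L/D + ΣK]·(ρV²/2) = [0.0252·25.5/0.276 + 4.8]·(1910·0.2108²/2) = [2.328 + 4.8]·42.42 = 302.4 Pa.
Head loss h_f = ΔP/(ρg) = 302.4/(1910·9.81) = 0.0161 m.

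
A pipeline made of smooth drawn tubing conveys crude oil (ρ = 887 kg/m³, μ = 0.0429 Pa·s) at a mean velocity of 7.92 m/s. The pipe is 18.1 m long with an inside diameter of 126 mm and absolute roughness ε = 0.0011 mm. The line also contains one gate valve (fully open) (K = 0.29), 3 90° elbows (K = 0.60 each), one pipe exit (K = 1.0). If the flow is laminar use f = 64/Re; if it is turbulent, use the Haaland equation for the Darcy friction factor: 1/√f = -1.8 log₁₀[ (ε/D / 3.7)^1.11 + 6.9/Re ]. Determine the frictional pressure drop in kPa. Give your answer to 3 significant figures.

ΔP ≈ 188 kPa

Reynolds number Re = ρVD/μ = 887 · 7.92 · 0.126 / 0.0429 = 2.063e+04.
Re > 4000 → turbulent. Relative roughness ε/D = 1.1e-06/0.126 = 8.73e-06. Haaland: 1/√f = -1.8 log₁₀[(8.73e-06/3.7)^1.11 + 6.9/2.063e+04] = -1.8 log₁₀[5.67e-07 + 0.000334] = 6.255, so f = 0.02556.
Total minor-loss coefficient ΣK = 1·0.29 + 3·0.6 + 1·1 = 3.09.
ΔP = [f·L/D + ΣK]·(ρV²/2) = [0.02556·18.1/0.126 + 3.09]·(887·7.92²/2) = [3.672 + 3.09]·2.782e+04 = 1.881e+05 Pa.
ΔP = 1.881e+05 Pa = 188 kPa.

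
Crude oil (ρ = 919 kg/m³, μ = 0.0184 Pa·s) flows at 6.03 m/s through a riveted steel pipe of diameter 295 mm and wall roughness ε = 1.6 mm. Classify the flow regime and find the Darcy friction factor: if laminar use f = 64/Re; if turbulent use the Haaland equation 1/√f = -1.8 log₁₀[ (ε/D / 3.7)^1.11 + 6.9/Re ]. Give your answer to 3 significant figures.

Re = ρVD/μ = 919·6.03·0.295/0.0184 = 8.885e+04.
Re > 4000 → turbulent. ε/D = 0.0016/0.295 = 0.00542; Haaland: 1/√f = -1.8 log₁₀[0.000715 + 7.77e-05] = 5.582, so f = 0.0321.

f ≈ 0.0321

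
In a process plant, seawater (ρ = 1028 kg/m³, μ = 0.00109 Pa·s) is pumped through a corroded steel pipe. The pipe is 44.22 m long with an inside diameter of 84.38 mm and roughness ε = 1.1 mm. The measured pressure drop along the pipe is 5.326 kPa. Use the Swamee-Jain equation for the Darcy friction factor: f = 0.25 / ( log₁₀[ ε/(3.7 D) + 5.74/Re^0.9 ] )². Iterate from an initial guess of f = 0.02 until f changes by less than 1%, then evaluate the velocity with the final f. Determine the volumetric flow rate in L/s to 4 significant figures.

Q ≈ 3.799 L/s

Rearranging Darcy-Weisbach: V = √(2·ΔP·D/(f·L·ρ)). With ε/D = 0.0011/0.08438 = 0.013, iterate starting from f = 0.02:
  f = 0.02 → V = √(2·5326·0.08438/(0.02·44.22·1028)) = 0.9943 m/s; Re = ρVD/μ = 7.913e+04; f → 0.04247
  f = 0.04247 → V = 0.6823 m/s; Re = 5.43e+04; f → 0.04283
Converged (Δf/f < 1%). With the final f = 0.04283: V = √(2·5326·0.08438/(0.04283·44.22·1028)) = 0.6794 m/s.
Q = V·A = 0.6794·(π/4·0.08438²) = 0.003799 m³/s = 3.799 L/s.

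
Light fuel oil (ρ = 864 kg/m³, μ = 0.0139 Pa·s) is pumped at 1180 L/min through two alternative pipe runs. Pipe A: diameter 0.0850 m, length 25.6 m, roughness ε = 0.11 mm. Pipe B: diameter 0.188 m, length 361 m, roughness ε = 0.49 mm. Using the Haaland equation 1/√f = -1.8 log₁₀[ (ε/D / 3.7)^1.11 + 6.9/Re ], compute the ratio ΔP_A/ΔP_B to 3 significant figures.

Pipe A: V = Q/A = 0.01967/0.005675 = 3.466 m/s; Re = 1.831e+04; ε/D = 0.00129; Haaland → f = 0.02866; ΔP_A = f(L/D)(ρV²/2) = 4.478e+04 Pa.
Pipe B: V = Q/A = 0.01967/0.02776 = 0.7085 m/s; Re = 8279; ε/D = 0.00261; Haaland → f = 0.03573; ΔP_B = f(L/D)(ρV²/2) = 1.488e+04 Pa.
ΔP_A/ΔP_B = 4.478e+04/1.488e+04 = 3.01.

ΔP_A/ΔP_B ≈ 3.01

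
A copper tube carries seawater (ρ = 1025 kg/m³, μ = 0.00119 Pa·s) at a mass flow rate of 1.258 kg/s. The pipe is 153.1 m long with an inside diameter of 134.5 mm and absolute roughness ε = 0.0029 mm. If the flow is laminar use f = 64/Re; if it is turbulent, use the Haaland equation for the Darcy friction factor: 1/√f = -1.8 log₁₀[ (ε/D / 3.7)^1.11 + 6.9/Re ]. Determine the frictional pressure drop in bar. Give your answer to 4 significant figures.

ΔP ≈ 0.001345 bar

A = πD²/4 = π(0.1345)²/4 = 0.01421 m²; mean velocity V = ṁ/(ρA) = 1.258/(1025 · 0.01421) = 0.08638 m/s.
Reynolds number Re = ρVD/μ = 1025 · 0.08638 · 0.1345 / 0.00119 = 1.001e+04.
Re > 4000 → turbulent. Relative roughness ε/D = 2.9e-06/0.1345 = 2.16e-05. Haaland: 1/√f = -1.8 log₁₀[(2.16e-05/3.7)^1.11 + 6.9/1.001e+04] = -1.8 log₁₀[1.55e-06 + 0.000689] = 5.689, so f = 0.0309.
Darcy-Weisbach: ΔP = f(L/D)(ρV²/2) = 0.0309·(153.1/0.1345)·(1025·0.08638²/2) = 0.0309·1138·3.824 = 134.5 Pa.
ΔP = 134.5 Pa = 0.001345 bar.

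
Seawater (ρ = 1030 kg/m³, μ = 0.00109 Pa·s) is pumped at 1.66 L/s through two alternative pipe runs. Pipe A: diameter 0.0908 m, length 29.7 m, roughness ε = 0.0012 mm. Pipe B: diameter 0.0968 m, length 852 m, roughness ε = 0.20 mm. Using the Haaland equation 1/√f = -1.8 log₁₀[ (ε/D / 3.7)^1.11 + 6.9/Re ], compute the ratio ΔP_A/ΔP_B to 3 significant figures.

Pipe A: V = Q/A = 0.00166/0.006475 = 0.2564 m/s; Re = 2.2e+04; ε/D = 1.32e-05; Haaland → f = 0.02516; ΔP_A = f(L/D)(ρV²/2) = 278.6 Pa.
Pipe B: V = Q/A = 0.00166/0.007359 = 0.2256 m/s; Re = 2.063e+04; ε/D = 0.00207; Haaland → f = 0.02946; ΔP_B = f(L/D)(ρV²/2) = 6793 Pa.
ΔP_A/ΔP_B = 278.6/6793 = 0.0410.

ΔP_A/ΔP_B ≈ 0.0410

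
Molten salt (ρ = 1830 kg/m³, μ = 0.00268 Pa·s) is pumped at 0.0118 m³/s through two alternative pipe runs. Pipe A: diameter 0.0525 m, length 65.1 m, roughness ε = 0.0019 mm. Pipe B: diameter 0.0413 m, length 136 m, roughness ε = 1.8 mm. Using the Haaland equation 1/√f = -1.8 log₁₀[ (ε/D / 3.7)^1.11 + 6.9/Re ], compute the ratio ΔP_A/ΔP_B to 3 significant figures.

Pipe A: V = Q/A = 0.0118/0.002165 = 5.451 m/s; Re = 1.954e+05; ε/D = 3.62e-05; Haaland → f = 0.0158; ΔP_A = f(L/D)(ρV²/2) = 5.327e+05 Pa.
Pipe B: V = Q/A = 0.0118/0.00134 = 8.808 m/s; Re = 2.484e+05; ε/D = 0.0436; Haaland → f = 0.06743; ΔP_B = f(L/D)(ρV²/2) = 1.576e+07 Pa.
ΔP_A/ΔP_B = 5.327e+05/1.576e+07 = 0.0338.

ΔP_A/ΔP_B ≈ 0.0338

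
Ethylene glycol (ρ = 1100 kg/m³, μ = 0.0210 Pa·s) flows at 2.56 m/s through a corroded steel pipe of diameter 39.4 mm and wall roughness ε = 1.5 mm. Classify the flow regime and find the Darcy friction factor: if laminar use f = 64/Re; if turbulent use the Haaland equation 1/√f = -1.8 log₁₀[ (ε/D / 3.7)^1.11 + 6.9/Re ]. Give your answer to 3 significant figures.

f ≈ 0.0684

Re = ρVD/μ = 1100·2.56·0.0394/0.021 = 5283.
Re > 4000 → turbulent. ε/D = 0.0015/0.0394 = 0.0381; Haaland: 1/√f = -1.8 log₁₀[0.00622 + 0.00131] = 3.822, so f = 0.06845.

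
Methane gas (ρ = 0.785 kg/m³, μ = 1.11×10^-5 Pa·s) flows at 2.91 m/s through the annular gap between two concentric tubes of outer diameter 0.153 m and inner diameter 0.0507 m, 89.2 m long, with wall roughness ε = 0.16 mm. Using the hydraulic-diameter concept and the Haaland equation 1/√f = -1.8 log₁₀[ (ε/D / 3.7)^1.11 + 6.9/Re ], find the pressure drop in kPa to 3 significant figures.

ΔP ≈ 0.0824 kPa

Hydraulic diameter D_h = 4A/P = D_o - D_i = 0.153 - 0.0507 = 0.1023 m.
Re = ρVD_h/μ = 0.785·2.91·0.1023/1.11e-05 = 2.105e+04.
ε/D_h = 0.00016/0.1023 = 0.00156; Haaland gives 1/√f = -1.8 log₁₀[0.00018+0.000328] = 5.93, so f = 0.02844.
ΔP = f(L/D_h)(ρV²/2) = 0.02844·89.2/0.1023·3.324 = 82.41 Pa.
ΔP = 0.0824 kPa.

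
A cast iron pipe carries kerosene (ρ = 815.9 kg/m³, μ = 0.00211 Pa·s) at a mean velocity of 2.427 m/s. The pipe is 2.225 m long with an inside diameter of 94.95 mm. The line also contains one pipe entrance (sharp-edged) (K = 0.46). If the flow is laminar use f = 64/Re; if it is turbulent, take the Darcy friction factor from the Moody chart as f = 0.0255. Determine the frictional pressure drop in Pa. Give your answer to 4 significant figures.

Reynolds number Re = ρVD/μ = 815.9 · 2.427 · 0.09495 / 0.00211 = 8.911e+04.
Re > 4000 → turbulent; use the Moody-chart value f = 0.0255.
Total minor-loss coefficient ΣK = 1·0.46 = 0.46.
ΔP = [f·L/D + ΣK]·(ρV²/2) = [0.0255·2.225/0.09495 + 0.46]·(815.9·2.427²/2) = [0.5976 + 0.46]·2403 = 2541 Pa.

ΔP ≈ 2541 Pa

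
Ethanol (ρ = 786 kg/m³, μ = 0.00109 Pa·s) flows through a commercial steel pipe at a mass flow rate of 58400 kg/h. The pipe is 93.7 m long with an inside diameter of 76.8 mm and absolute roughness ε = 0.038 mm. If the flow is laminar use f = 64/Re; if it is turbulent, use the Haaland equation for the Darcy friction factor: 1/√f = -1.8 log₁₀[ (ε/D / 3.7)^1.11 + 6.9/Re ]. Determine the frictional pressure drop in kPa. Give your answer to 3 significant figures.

ΔP ≈ 174 kPa

ṁ = 58400 kg/h = 58400/3600 = 16.22 kg/s.
A = πD²/4 = π(0.0768)²/4 = 0.004632 m²; mean velocity V = ṁ/(ρA) = 16.22/(786 · 0.004632) = 4.455 m/s.
Reynolds number Re = ρVD/μ = 786 · 4.455 · 0.0768 / 0.00109 = 2.467e+05.
Re > 4000 → turbulent. Relative roughness ε/D = 3.8e-05/0.0768 = 0.000495. Haaland: 1/√f = -1.8 log₁₀[(0.000495/3.7)^1.11 + 6.9/2.467e+05] = -1.8 log₁₀[5.01e-05 + 2.8e-05] = 7.393, so f = 0.01829.
Darcy-Weisbach: ΔP = f(L/D)(ρV²/2) = 0.01829·(93.7/0.0768)·(786·4.455²/2) = 0.01829·1220·7801 = 1.741e+05 Pa.
ΔP = 1.741e+05 Pa = 174 kPa.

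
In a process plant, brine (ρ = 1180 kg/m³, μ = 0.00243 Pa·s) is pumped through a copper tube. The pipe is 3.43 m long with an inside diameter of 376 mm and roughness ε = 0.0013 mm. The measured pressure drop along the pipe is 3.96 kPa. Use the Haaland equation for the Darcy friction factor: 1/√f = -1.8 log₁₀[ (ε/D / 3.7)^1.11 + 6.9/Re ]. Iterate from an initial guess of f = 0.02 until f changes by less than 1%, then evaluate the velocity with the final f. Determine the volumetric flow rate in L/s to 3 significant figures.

Rearranging Darcy-Weisbach: V = √(2·ΔP·D/(f·L·ρ)). With ε/D = 1.3e-06/0.376 = 3.46e-06, iterate starting from f = 0.02:
  f = 0.02 → V = √(2·3960·0.376/(0.02·3.43·1180)) = 6.065 m/s; Re = ρVD/μ = 1.107e+06; f → 0.01145
  f = 0.01145 → V = 8.016 m/s; Re = 1.464e+06; f → 0.01095
  f = 0.01095 → V = 8.196 m/s; Re = 1.496e+06; f → 0.01092
Converged (Δf/f < 1%). With the final f = 0.01092: V = √(2·3960·0.376/(0.01092·3.43·1180)) = 8.21 m/s.
Q = V·A = 8.21·(π/4·0.376²) = 0.9116 m³/s = 912 L/s.

Q ≈ 912 L/s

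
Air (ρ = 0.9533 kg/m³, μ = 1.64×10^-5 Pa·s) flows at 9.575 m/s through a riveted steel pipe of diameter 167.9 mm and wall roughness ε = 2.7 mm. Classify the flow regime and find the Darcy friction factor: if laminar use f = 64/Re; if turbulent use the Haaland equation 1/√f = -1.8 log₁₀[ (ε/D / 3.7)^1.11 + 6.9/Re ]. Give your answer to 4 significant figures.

f ≈ 0.04536

Re = ρVD/μ = 0.9533·9.575·0.1679/1.64e-05 = 9.345e+04.
Re > 4000 → turbulent. ε/D = 0.0027/0.1679 = 0.0161; Haaland: 1/√f = -1.8 log₁₀[0.00239 + 7.38e-05] = 4.695, so f = 0.04536.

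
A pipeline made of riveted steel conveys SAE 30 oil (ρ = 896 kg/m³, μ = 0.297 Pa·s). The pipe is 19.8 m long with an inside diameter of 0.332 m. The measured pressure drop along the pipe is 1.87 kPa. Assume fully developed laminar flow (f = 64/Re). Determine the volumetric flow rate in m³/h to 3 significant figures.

Q ≈ 341 m³/h

For laminar flow, f = 64/Re with Re = ρVD/μ, so Darcy-Weisbach reduces to ΔP = 32μLV/D². Solving for V: V = ΔP·D²/(32μL) = 1870·(0.332)²/(32·0.297·19.8) = 1.095 m/s.
Check: Re = ρVD/μ = 896·1.095·0.332/0.297 = 1097 < 2300, so the laminar assumption holds.
Q = V·A = 1.095·(π/4·0.332²) = 0.09482 m³/s = 341 m³/h.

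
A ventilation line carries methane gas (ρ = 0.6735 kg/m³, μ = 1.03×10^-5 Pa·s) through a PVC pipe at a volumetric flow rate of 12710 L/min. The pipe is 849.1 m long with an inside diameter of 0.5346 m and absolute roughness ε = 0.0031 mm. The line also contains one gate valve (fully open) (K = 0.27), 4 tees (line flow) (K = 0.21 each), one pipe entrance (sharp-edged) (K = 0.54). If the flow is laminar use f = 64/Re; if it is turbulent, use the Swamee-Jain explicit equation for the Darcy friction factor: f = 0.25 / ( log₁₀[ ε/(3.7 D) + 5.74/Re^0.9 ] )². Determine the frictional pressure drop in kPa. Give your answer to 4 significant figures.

Q = 12710 L/min = 12710/60000 = 0.2118 m³/s.
Cross-sectional area A = πD²/4 = π(0.5346)²/4 = 0.2245 m²; mean velocity V = Q/A = 0.2118/0.2245 = 0.9437 m/s.
Reynolds number Re = ρVD/μ = 0.6735 · 0.9437 · 0.5346 / 1.03e-05 = 3.299e+04.
Re > 4000 → turbulent. Relative roughness ε/D = 3.1e-06/0.5346 = 5.8e-06. Swamee-Jain: f = 0.25/(log₁₀[5.8e-06/3.7 + 5.74/3.299e+04^0.9])² = 0.25/(log₁₀[1.57e-06 + 0.000492])² = 0.25/(-3.306)² = 0.02287.
Total minor-loss coefficient ΣK = 1·0.27 + 4·0.21 + 1·0.54 = 1.65.
ΔP = [f·L/D + ΣK]·(ρV²/2) = [0.02287·849.1/0.5346 + 1.65]·(0.6735·0.9437²/2) = [36.32 + 1.65]·0.2999 = 11.39 Pa.
ΔP = 11.39 Pa = 0.01139 kPa.

ΔP ≈ 0.01139 kPa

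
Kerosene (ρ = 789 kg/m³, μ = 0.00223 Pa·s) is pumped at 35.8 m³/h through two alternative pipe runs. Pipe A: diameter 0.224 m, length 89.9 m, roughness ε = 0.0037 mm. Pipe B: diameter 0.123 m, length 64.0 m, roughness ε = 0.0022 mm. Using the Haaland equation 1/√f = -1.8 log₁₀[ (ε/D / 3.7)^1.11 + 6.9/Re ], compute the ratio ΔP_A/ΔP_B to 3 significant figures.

Pipe A: V = Q/A = 0.009944/0.03941 = 0.2523 m/s; Re = 2e+04; ε/D = 1.65e-05; Haaland → f = 0.02577; ΔP_A = f(L/D)(ρV²/2) = 259.8 Pa.
Pipe B: V = Q/A = 0.009944/0.01188 = 0.8369 m/s; Re = 3.642e+04; ε/D = 1.79e-05; Haaland → f = 0.02231; ΔP_B = f(L/D)(ρV²/2) = 3207 Pa.
ΔP_A/ΔP_B = 259.8/3207 = 0.0810.

ΔP_A/ΔP_B ≈ 0.0810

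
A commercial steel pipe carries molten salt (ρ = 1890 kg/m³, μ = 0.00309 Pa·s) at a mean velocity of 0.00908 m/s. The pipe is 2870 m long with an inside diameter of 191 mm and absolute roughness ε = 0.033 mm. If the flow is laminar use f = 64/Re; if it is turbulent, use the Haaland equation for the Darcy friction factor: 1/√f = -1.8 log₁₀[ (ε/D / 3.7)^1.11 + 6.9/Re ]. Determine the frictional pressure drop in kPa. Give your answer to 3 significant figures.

ΔP ≈ 0.0706 kPa

Reynolds number Re = ρVD/μ = 1890 · 0.00908 · 0.191 / 0.00309 = 1061.
Re < 2300 → laminar flow, so f = 64/Re = 64/1061 = 0.06033 (the turbulent correlation is not needed).
Darcy-Weisbach: ΔP = f(L/D)(ρV²/2) = 0.06033·(2870/0.191)·(1890·0.00908²/2) = 0.06033·1.503e+04·0.07791 = 70.63 Pa.
ΔP = 70.63 Pa = 0.0706 kPa.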